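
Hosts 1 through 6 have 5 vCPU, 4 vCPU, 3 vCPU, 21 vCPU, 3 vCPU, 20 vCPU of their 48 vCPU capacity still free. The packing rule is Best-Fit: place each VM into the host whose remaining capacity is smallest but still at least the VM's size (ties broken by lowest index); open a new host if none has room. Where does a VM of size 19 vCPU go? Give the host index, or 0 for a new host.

6

Hosts with room: host 4 (21 vCPU), host 6 (20 vCPU).
Tightest fit is host 6 with 20 vCPU free.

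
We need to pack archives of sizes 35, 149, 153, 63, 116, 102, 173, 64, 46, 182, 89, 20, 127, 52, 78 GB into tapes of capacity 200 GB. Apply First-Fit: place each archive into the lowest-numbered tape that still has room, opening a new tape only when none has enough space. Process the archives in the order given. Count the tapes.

35 GB → tape 1 (remaining 165 GB)
149 GB → tape 1 (remaining 16 GB)
153 GB → tape 2 (remaining 47 GB)
63 GB → tape 3 (remaining 137 GB)
116 GB → tape 3 (remaining 21 GB)
102 GB → tape 4 (remaining 98 GB)
173 GB → tape 5 (remaining 27 GB)
64 GB → tape 4 (remaining 34 GB)
46 GB → tape 2 (remaining 1 GB)
182 GB → tape 6 (remaining 18 GB)
89 GB → tape 7 (remaining 111 GB)
20 GB → tape 3 (remaining 1 GB)
127 GB → tape 8 (remaining 73 GB)
52 GB → tape 7 (remaining 59 GB)
78 GB → tape 9 (remaining 122 GB)
Final tapes: [35,149] [153,46] [63,116,20] [102,64] [173] [182] [89,52] [127] [78].

9 tapes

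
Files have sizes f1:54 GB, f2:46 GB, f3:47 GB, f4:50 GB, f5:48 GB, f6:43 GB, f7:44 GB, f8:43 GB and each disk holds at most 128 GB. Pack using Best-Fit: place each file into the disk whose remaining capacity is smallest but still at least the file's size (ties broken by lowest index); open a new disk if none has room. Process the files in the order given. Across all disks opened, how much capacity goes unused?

137

f1 (54 GB) → disk 1 (remaining 74 GB)
f2 (46 GB) → disk 1 (remaining 28 GB)
f3 (47 GB) → disk 2 (remaining 81 GB)
f4 (50 GB) → disk 2 (remaining 31 GB)
f5 (48 GB) → disk 3 (remaining 80 GB)
f6 (43 GB) → disk 3 (remaining 37 GB)
f7 (44 GB) → disk 4 (remaining 84 GB)
f8 (43 GB) → disk 4 (remaining 41 GB)
4 disks × 128 GB = 512 GB; used 375 GB; unused 137 GB.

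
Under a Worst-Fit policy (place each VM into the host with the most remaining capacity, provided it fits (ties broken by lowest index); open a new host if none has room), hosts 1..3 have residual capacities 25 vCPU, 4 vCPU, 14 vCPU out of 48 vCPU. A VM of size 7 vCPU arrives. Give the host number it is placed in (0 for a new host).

1

Hosts with room: host 1 (25 vCPU), host 3 (14 vCPU).
Most room is host 1 with 25 vCPU free.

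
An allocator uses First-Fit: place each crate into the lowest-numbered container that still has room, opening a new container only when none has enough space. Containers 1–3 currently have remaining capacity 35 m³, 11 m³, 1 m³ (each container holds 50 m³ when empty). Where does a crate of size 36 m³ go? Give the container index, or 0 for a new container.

0

No container has ≥ 36 m³ free, so a new container is opened.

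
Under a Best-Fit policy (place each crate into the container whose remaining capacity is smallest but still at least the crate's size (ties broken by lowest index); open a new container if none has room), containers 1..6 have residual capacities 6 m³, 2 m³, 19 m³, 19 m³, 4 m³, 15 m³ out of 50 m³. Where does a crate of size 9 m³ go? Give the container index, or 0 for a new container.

6

Containers with room: container 3 (19 m³), container 4 (19 m³), container 6 (15 m³).
Tightest fit is container 6 with 15 m³ free.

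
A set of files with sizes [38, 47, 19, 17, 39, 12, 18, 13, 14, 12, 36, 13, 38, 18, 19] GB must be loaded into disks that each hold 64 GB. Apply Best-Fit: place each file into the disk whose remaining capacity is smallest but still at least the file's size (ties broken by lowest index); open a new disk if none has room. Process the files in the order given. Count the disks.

6 disks

38 GB → disk 1 (remaining 26 GB)
47 GB → disk 2 (remaining 17 GB)
19 GB → disk 1 (remaining 7 GB)
17 GB → disk 2 (remaining 0 GB)
39 GB → disk 3 (remaining 25 GB)
12 GB → disk 3 (remaining 13 GB)
18 GB → disk 4 (remaining 46 GB)
13 GB → disk 3 (remaining 0 GB)
14 GB → disk 4 (remaining 32 GB)
12 GB → disk 4 (remaining 20 GB)
36 GB → disk 5 (remaining 28 GB)
13 GB → disk 4 (remaining 7 GB)
38 GB → disk 6 (remaining 26 GB)
18 GB → disk 6 (remaining 8 GB)
19 GB → disk 5 (remaining 9 GB)
Final disks: [38,19] [47,17] [39,12,13] [18,14,12,13] [36,19] [38,18].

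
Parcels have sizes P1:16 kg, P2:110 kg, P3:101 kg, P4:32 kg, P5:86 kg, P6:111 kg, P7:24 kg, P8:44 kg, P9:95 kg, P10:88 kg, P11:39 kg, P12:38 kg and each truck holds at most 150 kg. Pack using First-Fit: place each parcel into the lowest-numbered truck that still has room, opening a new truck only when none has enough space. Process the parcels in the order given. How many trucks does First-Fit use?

6 trucks

P1 (16 kg) → truck 1 (remaining 134 kg)
P2 (110 kg) → truck 1 (remaining 24 kg)
P3 (101 kg) → truck 2 (remaining 49 kg)
P4 (32 kg) → truck 2 (remaining 17 kg)
P5 (86 kg) → truck 3 (remaining 64 kg)
P6 (111 kg) → truck 4 (remaining 39 kg)
P7 (24 kg) → truck 1 (remaining 0 kg)
P8 (44 kg) → truck 3 (remaining 20 kg)
P9 (95 kg) → truck 5 (remaining 55 kg)
P10 (88 kg) → truck 6 (remaining 62 kg)
P11 (39 kg) → truck 4 (remaining 0 kg)
P12 (38 kg) → truck 5 (remaining 17 kg)
Final trucks: [16,110,24] [101,32] [86,44] [111,39] [95,38] [88].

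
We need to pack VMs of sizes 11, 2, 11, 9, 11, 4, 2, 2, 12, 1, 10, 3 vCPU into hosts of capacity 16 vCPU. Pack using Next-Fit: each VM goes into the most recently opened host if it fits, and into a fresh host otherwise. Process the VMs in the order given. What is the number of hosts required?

11 vCPU → host 1 (remaining 5 vCPU)
2 vCPU → host 1 (remaining 3 vCPU)
11 vCPU → host 2 (remaining 5 vCPU)
9 vCPU → host 3 (remaining 7 vCPU)
11 vCPU → host 4 (remaining 5 vCPU)
4 vCPU → host 4 (remaining 1 vCPU)
2 vCPU → host 5 (remaining 14 vCPU)
2 vCPU → host 5 (remaining 12 vCPU)
12 vCPU → host 5 (remaining 0 vCPU)
1 vCPU → host 6 (remaining 15 vCPU)
10 vCPU → host 6 (remaining 5 vCPU)
3 vCPU → host 6 (remaining 2 vCPU)
Final hosts: [11,2] [11] [9] [11,4] [2,2,12] [1,10,3].

6 hosts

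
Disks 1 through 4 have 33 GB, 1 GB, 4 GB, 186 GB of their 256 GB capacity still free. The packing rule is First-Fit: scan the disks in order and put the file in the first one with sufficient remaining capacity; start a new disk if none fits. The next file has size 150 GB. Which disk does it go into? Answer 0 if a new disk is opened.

Disks with room: disk 4 (186 GB).
The first with room is disk 4.

4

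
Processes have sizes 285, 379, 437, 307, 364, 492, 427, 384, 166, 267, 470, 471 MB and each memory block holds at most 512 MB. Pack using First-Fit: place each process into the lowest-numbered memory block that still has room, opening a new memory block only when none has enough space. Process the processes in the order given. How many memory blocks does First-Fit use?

memory block 1: place 285 MB, 227 MB left
memory block 2: place 379 MB, 133 MB left
memory block 3: place 437 MB, 75 MB left
memory block 4: place 307 MB, 205 MB left
memory block 5: place 364 MB, 148 MB left
memory block 6: place 492 MB, 20 MB left
memory block 7: place 427 MB, 85 MB left
memory block 8: place 384 MB, 128 MB left
memory block 1: place 166 MB, 61 MB left
memory block 9: place 267 MB, 245 MB left
memory block 10: place 470 MB, 42 MB left
memory block 11: place 471 MB, 41 MB left
Final memory blocks: [285,166] [379] [437] [307] [364] [492] [427] [384] [267] [470] [471].

11 memory blocks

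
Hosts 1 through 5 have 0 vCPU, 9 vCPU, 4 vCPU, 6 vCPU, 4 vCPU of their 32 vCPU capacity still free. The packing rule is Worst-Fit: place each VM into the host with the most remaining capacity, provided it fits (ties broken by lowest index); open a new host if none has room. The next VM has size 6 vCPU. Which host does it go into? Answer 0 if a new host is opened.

2

Hosts with room: host 2 (9 vCPU), host 4 (6 vCPU).
Most room is host 2 with 9 vCPU free.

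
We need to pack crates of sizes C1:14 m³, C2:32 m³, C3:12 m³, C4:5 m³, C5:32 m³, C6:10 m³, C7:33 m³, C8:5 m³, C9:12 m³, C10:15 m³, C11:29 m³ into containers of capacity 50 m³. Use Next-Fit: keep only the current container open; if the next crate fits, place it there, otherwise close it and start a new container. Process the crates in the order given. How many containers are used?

C1 (14 m³) → container 1 (remaining 36 m³)
C2 (32 m³) → container 1 (remaining 4 m³)
C3 (12 m³) → container 2 (remaining 38 m³)
C4 (5 m³) → container 2 (remaining 33 m³)
C5 (32 m³) → container 2 (remaining 1 m³)
C6 (10 m³) → container 3 (remaining 40 m³)
C7 (33 m³) → container 3 (remaining 7 m³)
C8 (5 m³) → container 3 (remaining 2 m³)
C9 (12 m³) → container 4 (remaining 38 m³)
C10 (15 m³) → container 4 (remaining 23 m³)
C11 (29 m³) → container 5 (remaining 21 m³)

5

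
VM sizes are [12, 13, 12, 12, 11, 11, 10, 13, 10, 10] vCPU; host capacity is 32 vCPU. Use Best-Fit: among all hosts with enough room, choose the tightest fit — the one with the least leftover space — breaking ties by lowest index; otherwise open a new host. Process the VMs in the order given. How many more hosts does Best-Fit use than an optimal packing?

1

Best-Fit: [12,13] [12,12] [11,11,10] [13,10] [10] → 5 hosts.
Total size 114 vCPU; any packing needs at least ⌈114/32⌉ = 4 hosts.
An optimal packing achieves that bound: [13,13] [12,12] [12,10,10] [11,11,10] → 4 hosts.
Excess: 5 − 4 = 1.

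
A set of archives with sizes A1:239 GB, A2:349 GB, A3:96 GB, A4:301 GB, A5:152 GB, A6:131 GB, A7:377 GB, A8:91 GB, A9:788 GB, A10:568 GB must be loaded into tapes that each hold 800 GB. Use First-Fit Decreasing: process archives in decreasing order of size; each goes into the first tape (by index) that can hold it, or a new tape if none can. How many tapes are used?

Sorted descending: 788, 568, 377, 349, 301, 239, 152, 131, 96, 91.
tape 1: place 788 GB, 12 GB left
tape 2: place 568 GB, 232 GB left
tape 3: place 377 GB, 423 GB left
tape 3: place 349 GB, 74 GB left
tape 4: place 301 GB, 499 GB left
tape 4: place 239 GB, 260 GB left
tape 2: place 152 GB, 80 GB left
tape 4: place 131 GB, 129 GB left
tape 4: place 96 GB, 33 GB left
tape 5: place 91 GB, 709 GB left

5 tapes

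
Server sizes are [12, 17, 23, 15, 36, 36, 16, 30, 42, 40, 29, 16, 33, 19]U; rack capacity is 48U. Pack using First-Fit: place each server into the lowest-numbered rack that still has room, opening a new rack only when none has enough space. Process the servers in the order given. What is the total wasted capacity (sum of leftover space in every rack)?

68

12U → rack 1 (remaining 36U)
17U → rack 1 (remaining 19U)
23U → rack 2 (remaining 25U)
15U → rack 1 (remaining 4U)
36U → rack 3 (remaining 12U)
36U → rack 4 (remaining 12U)
16U → rack 2 (remaining 9U)
30U → rack 5 (remaining 18U)
42U → rack 6 (remaining 6U)
40U → rack 7 (remaining 8U)
29U → rack 8 (remaining 19U)
16U → rack 5 (remaining 2U)
33U → rack 9 (remaining 15U)
19U → rack 8 (remaining 0U)
9 racks × 48U = 432U; used 364U; unused 68U.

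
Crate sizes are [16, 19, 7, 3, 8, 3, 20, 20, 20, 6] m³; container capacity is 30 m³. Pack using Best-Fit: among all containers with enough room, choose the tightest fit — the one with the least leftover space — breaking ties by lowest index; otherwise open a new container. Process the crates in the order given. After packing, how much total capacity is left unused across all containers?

Put 16 m³ in container 1; 14 m³ remain.
Put 19 m³ in container 2; 11 m³ remain.
Put 7 m³ in container 2; 4 m³ remain.
Put 3 m³ in container 2; 1 m³ remain.
Put 8 m³ in container 1; 6 m³ remain.
Put 3 m³ in container 1; 3 m³ remain.
Put 20 m³ in container 3; 10 m³ remain.
Put 20 m³ in container 4; 10 m³ remain.
Put 20 m³ in container 5; 10 m³ remain.
Put 6 m³ in container 3; 4 m³ remain.
5 containers × 30 m³ = 150 m³; used 122 m³; unused 28 m³.

28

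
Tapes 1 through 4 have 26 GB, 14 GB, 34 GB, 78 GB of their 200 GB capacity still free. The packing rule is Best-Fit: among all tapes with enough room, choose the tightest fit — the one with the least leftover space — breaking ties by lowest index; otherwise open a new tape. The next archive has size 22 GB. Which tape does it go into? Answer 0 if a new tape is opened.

Tapes with room: tape 1 (26 GB), tape 3 (34 GB), tape 4 (78 GB).
Tightest fit is tape 1 with 26 GB free.

1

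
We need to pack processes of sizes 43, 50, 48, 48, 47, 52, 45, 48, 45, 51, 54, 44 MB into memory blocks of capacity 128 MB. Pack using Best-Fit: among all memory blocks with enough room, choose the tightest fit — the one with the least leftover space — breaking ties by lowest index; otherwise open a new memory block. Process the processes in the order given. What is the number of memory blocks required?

Put 43 MB in memory block 1; 85 MB remain.
Put 50 MB in memory block 1; 35 MB remain.
Put 48 MB in memory block 2; 80 MB remain.
Put 48 MB in memory block 2; 32 MB remain.
Put 47 MB in memory block 3; 81 MB remain.
Put 52 MB in memory block 3; 29 MB remain.
Put 45 MB in memory block 4; 83 MB remain.
Put 48 MB in memory block 4; 35 MB remain.
Put 45 MB in memory block 5; 83 MB remain.
Put 51 MB in memory block 5; 32 MB remain.
Put 54 MB in memory block 6; 74 MB remain.
Put 44 MB in memory block 6; 30 MB remain.
Final memory blocks: [43,50] [48,48] [47,52] [45,48] [45,51] [54,44].

6 memory blocks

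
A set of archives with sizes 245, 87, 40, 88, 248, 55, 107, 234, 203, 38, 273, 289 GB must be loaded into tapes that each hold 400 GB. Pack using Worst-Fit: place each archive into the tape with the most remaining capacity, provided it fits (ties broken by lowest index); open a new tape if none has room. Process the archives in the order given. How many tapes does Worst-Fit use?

6

245 GB → tape 1 (remaining 155 GB)
87 GB → tape 1 (remaining 68 GB)
40 GB → tape 1 (remaining 28 GB)
88 GB → tape 2 (remaining 312 GB)
248 GB → tape 2 (remaining 64 GB)
55 GB → tape 2 (remaining 9 GB)
107 GB → tape 3 (remaining 293 GB)
234 GB → tape 3 (remaining 59 GB)
203 GB → tape 4 (remaining 197 GB)
38 GB → tape 4 (remaining 159 GB)
273 GB → tape 5 (remaining 127 GB)
289 GB → tape 6 (remaining 111 GB)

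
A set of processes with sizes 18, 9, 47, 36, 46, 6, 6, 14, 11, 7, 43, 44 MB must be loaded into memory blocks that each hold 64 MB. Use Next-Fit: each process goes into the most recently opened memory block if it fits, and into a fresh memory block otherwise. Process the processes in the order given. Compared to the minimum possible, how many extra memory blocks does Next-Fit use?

2

Next-Fit: [18,9] [47] [36] [46,6,6] [14,11,7] [43] [44] → 7 memory blocks.
Total size 287 MB; any packing needs at least ⌈287/64⌉ = 5 memory blocks.
An optimal packing achieves that bound: [47,14] [46,18] [44,11,9] [43,7,6,6] [36] → 5 memory blocks.
Excess: 7 − 5 = 2.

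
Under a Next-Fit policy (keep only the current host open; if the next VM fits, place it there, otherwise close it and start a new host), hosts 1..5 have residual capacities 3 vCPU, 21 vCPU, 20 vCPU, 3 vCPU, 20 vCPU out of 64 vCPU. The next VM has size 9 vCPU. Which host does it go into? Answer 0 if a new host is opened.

Next-Fit only looks at host 5, which has 20 vCPU free.
9 vCPU fits there.

5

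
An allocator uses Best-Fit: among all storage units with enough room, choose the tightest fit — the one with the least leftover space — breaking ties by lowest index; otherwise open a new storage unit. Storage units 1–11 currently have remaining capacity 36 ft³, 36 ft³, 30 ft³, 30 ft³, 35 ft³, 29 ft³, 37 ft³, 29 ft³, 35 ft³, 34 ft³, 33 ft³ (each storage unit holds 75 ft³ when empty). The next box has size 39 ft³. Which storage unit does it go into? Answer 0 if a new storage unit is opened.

No storage unit has ≥ 39 ft³ free, so a new storage unit is opened.

0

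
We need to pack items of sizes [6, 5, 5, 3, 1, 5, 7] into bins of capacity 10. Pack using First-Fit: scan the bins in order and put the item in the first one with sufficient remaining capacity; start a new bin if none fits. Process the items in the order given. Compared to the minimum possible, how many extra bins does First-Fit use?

First-Fit: [6,3,1] [5,5] [5] [7] → 4 bins.
Total size 32; any packing needs at least ⌈32/10⌉ = 4 bins.
So 4 is already optimal.

0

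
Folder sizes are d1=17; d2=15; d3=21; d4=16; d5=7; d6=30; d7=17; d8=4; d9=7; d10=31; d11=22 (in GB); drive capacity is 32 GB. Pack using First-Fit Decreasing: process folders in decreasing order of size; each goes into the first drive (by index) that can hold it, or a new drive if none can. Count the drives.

7 drives

Sorted descending: 31, 30, 22, 21, 17, 17, 16, 15, 7, 7, 4.
Put 31 GB in drive 1; 1 GB remain.
Put 30 GB in drive 2; 2 GB remain.
Put 22 GB in drive 3; 10 GB remain.
Put 21 GB in drive 4; 11 GB remain.
Put 17 GB in drive 5; 15 GB remain.
Put 17 GB in drive 6; 15 GB remain.
Put 16 GB in drive 7; 16 GB remain.
Put 15 GB in drive 5; 0 GB remain.
Put 7 GB in drive 3; 3 GB remain.
Put 7 GB in drive 4; 4 GB remain.
Put 4 GB in drive 4; 0 GB remain.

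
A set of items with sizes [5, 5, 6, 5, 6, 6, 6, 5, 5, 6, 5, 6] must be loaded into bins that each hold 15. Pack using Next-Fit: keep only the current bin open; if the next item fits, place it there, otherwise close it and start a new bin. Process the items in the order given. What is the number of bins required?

6

Put 5 in bin 1; 10 remain.
Put 5 in bin 1; 5 remain.
Put 6 in bin 2; 9 remain.
Put 5 in bin 2; 4 remain.
Put 6 in bin 3; 9 remain.
Put 6 in bin 3; 3 remain.
Put 6 in bin 4; 9 remain.
Put 5 in bin 4; 4 remain.
Put 5 in bin 5; 10 remain.
Put 6 in bin 5; 4 remain.
Put 5 in bin 6; 10 remain.
Put 6 in bin 6; 4 remain.
Final bins: [5,5] [6,5] [6,6] [6,5] [5,6] [5,6].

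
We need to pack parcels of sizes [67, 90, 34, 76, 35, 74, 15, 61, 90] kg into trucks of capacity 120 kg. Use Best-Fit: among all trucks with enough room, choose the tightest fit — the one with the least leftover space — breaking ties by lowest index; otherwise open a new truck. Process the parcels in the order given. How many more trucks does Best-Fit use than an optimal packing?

0

Best-Fit: [67,34,15] [90] [76,35] [74] [61] [90] → 6 trucks.
6 parcels exceed 60 kg (half the capacity), and no two of those can share a truck, so at least 6 trucks are needed.
So 6 is already optimal.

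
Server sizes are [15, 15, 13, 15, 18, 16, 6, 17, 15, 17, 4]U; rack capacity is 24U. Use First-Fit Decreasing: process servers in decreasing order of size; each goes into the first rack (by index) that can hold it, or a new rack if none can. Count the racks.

9

Sorted descending: 18, 17, 17, 16, 15, 15, 15, 15, 13, 6, 4.
rack 1: place 18U, 6U left
rack 2: place 17U, 7U left
rack 3: place 17U, 7U left
rack 4: place 16U, 8U left
rack 5: place 15U, 9U left
rack 6: place 15U, 9U left
rack 7: place 15U, 9U left
rack 8: place 15U, 9U left
rack 9: place 13U, 11U left
rack 1: place 6U, 0U left
rack 2: place 4U, 3U left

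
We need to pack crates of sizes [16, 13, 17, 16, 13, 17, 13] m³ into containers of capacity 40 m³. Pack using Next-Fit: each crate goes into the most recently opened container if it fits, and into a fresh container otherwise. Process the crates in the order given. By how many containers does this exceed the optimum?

1

Next-Fit: [16,13] [17,16] [13,17] [13] → 4 containers.
Total size 105 m³; any packing needs at least ⌈105/40⌉ = 3 containers.
An optimal packing achieves that bound: [17,17] [16,16] [13,13,13] → 3 containers.
Excess: 4 − 3 = 1.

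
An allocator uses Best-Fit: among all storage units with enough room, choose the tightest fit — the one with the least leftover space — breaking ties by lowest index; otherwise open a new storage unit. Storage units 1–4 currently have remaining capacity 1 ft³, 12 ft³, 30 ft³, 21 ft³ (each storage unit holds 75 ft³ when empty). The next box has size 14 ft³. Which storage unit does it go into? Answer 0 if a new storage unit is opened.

4

Storage units with room: storage unit 3 (30 ft³), storage unit 4 (21 ft³).
Tightest fit is storage unit 4 with 21 ft³ free.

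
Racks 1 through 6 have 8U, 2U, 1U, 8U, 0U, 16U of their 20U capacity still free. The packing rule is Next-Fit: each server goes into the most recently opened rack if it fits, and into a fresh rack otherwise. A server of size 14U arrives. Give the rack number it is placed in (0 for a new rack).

6

Next-Fit only looks at rack 6, which has 16U free.
14U fits there.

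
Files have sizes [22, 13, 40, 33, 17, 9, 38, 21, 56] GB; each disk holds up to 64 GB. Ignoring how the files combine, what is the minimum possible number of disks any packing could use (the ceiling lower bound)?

4

Total size = 22 + 13 + 40 + 33 + 17 + 9 + 38 + 21 + 56 = 249 GB.
⌈249 / 64⌉ = 4.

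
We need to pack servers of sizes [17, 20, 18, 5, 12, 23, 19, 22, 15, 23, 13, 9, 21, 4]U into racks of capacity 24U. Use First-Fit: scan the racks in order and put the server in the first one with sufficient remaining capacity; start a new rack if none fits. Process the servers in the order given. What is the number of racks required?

17U → rack 1 (remaining 7U)
20U → rack 2 (remaining 4U)
18U → rack 3 (remaining 6U)
5U → rack 1 (remaining 2U)
12U → rack 4 (remaining 12U)
23U → rack 5 (remaining 1U)
19U → rack 6 (remaining 5U)
22U → rack 7 (remaining 2U)
15U → rack 8 (remaining 9U)
23U → rack 9 (remaining 1U)
13U → rack 10 (remaining 11U)
9U → rack 4 (remaining 3U)
21U → rack 11 (remaining 3U)
4U → rack 2 (remaining 0U)
Final racks: [17,5] [20,4] [18] [12,9] [23] [19] [22] [15] [23] [13] [21].

11 racks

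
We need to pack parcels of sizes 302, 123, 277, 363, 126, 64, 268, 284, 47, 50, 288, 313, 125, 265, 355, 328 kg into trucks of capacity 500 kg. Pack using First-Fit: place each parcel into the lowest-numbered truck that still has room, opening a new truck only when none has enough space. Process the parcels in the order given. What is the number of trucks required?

Put 302 kg in truck 1; 198 kg remain.
Put 123 kg in truck 1; 75 kg remain.
Put 277 kg in truck 2; 223 kg remain.
Put 363 kg in truck 3; 137 kg remain.
Put 126 kg in truck 2; 97 kg remain.
Put 64 kg in truck 1; 11 kg remain.
Put 268 kg in truck 4; 232 kg remain.
Put 284 kg in truck 5; 216 kg remain.
Put 47 kg in truck 2; 50 kg remain.
Put 50 kg in truck 2; 0 kg remain.
Put 288 kg in truck 6; 212 kg remain.
Put 313 kg in truck 7; 187 kg remain.
Put 125 kg in truck 3; 12 kg remain.
Put 265 kg in truck 8; 235 kg remain.
Put 355 kg in truck 9; 145 kg remain.
Put 328 kg in truck 10; 172 kg remain.
Final trucks: [302,123,64] [277,126,47,50] [363,125] [268] [284] [288] [313] [265] [355] [328].

10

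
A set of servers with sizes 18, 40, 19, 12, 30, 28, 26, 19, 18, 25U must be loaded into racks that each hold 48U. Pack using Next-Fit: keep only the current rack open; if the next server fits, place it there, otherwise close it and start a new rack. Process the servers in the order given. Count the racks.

Put 18U in rack 1; 30U remain.
Put 40U in rack 2; 8U remain.
Put 19U in rack 3; 29U remain.
Put 12U in rack 3; 17U remain.
Put 30U in rack 4; 18U remain.
Put 28U in rack 5; 20U remain.
Put 26U in rack 6; 22U remain.
Put 19U in rack 6; 3U remain.
Put 18U in rack 7; 30U remain.
Put 25U in rack 7; 5U remain.

7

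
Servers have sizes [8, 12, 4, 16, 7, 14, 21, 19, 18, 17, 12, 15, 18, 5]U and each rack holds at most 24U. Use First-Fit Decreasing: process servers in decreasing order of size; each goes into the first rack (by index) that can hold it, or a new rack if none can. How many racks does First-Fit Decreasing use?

Sorted descending: 21, 19, 18, 18, 17, 16, 15, 14, 12, 12, 8, 7, 5, 4.
21U → rack 1 (remaining 3U)
19U → rack 2 (remaining 5U)
18U → rack 3 (remaining 6U)
18U → rack 4 (remaining 6U)
17U → rack 5 (remaining 7U)
16U → rack 6 (remaining 8U)
15U → rack 7 (remaining 9U)
14U → rack 8 (remaining 10U)
12U → rack 9 (remaining 12U)
12U → rack 9 (remaining 0U)
8U → rack 6 (remaining 0U)
7U → rack 5 (remaining 0U)
5U → rack 2 (remaining 0U)
4U → rack 3 (remaining 2U)

9 racks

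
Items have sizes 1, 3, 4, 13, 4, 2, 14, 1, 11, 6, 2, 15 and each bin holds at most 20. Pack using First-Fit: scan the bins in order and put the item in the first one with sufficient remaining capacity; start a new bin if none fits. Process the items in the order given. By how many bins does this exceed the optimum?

First-Fit: [1,3,4,4,2,1,2] [13,6] [14] [11] [15] → 5 bins.
Total size 76; any packing needs at least ⌈76/20⌉ = 4 bins.
An optimal packing achieves that bound: [15,4,1] [14,6] [13,4,3] [11,2,2,1] → 4 bins.
Excess: 5 − 4 = 1.

1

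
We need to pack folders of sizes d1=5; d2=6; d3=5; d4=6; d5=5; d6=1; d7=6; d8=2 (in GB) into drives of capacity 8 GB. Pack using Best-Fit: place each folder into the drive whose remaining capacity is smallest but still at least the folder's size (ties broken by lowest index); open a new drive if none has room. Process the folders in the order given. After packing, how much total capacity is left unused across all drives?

Put d1 (5 GB) in drive 1; 3 GB remain.
Put d2 (6 GB) in drive 2; 2 GB remain.
Put d3 (5 GB) in drive 3; 3 GB remain.
Put d4 (6 GB) in drive 4; 2 GB remain.
Put d5 (5 GB) in drive 5; 3 GB remain.
Put d6 (1 GB) in drive 2; 1 GB remain.
Put d7 (6 GB) in drive 6; 2 GB remain.
Put d8 (2 GB) in drive 4; 0 GB remain.
6 drives × 8 GB = 48 GB; used 36 GB; unused 12 GB.

12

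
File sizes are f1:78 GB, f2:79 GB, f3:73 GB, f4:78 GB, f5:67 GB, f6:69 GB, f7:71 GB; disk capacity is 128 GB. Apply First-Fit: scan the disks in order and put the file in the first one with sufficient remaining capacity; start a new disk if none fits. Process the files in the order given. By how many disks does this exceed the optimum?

First-Fit: [78] [79] [73] [78] [67] [69] [71] → 7 disks.
7 files exceed 64 GB (half the capacity), and no two of those can share a disk, so at least 7 disks are needed.
So 7 is already optimal.

0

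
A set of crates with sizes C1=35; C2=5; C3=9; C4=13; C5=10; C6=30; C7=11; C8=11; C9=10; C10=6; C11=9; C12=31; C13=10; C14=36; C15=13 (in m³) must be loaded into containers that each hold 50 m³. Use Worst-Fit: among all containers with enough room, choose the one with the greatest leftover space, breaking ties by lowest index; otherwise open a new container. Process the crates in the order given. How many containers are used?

5

Put C1 (35 m³) in container 1; 15 m³ remain.
Put C2 (5 m³) in container 1; 10 m³ remain.
Put C3 (9 m³) in container 1; 1 m³ remain.
Put C4 (13 m³) in container 2; 37 m³ remain.
Put C5 (10 m³) in container 2; 27 m³ remain.
Put C6 (30 m³) in container 3; 20 m³ remain.
Put C7 (11 m³) in container 2; 16 m³ remain.
Put C8 (11 m³) in container 3; 9 m³ remain.
Put C9 (10 m³) in container 2; 6 m³ remain.
Put C10 (6 m³) in container 3; 3 m³ remain.
Put C11 (9 m³) in container 4; 41 m³ remain.
Put C12 (31 m³) in container 4; 10 m³ remain.
Put C13 (10 m³) in container 4; 0 m³ remain.
Put C14 (36 m³) in container 5; 14 m³ remain.
Put C15 (13 m³) in container 5; 1 m³ remain.
Final containers: [35,5,9] [13,10,11,10] [30,11,6] [9,31,10] [36,13].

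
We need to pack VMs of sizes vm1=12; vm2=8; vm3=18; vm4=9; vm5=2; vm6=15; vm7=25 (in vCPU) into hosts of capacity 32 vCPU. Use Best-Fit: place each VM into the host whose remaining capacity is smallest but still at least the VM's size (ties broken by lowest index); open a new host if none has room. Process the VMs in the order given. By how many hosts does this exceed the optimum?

Best-Fit: [12,8,9,2] [18] [15] [25] → 4 hosts.
Total size 89 vCPU; any packing needs at least ⌈89/32⌉ = 3 hosts.
An optimal packing achieves that bound: [25,2] [18,12] [15,9,8] → 3 hosts.
Excess: 4 − 3 = 1.

1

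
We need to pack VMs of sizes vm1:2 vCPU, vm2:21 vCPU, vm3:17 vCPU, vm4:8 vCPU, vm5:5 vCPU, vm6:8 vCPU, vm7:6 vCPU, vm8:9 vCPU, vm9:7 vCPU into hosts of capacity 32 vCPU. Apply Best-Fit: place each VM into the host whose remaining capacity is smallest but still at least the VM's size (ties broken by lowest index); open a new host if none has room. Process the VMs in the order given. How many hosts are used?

3

Put vm1 (2 vCPU) in host 1; 30 vCPU remain.
Put vm2 (21 vCPU) in host 1; 9 vCPU remain.
Put vm3 (17 vCPU) in host 2; 15 vCPU remain.
Put vm4 (8 vCPU) in host 1; 1 vCPU remain.
Put vm5 (5 vCPU) in host 2; 10 vCPU remain.
Put vm6 (8 vCPU) in host 2; 2 vCPU remain.
Put vm7 (6 vCPU) in host 3; 26 vCPU remain.
Put vm8 (9 vCPU) in host 3; 17 vCPU remain.
Put vm9 (7 vCPU) in host 3; 10 vCPU remain.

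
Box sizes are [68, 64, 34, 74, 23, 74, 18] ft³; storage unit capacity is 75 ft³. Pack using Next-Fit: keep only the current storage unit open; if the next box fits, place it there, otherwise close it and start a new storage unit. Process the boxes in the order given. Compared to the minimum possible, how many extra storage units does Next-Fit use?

2

Next-Fit: [68] [64] [34] [74] [23] [74] [18] → 7 storage units.
Total size 355 ft³; any packing needs at least ⌈355/75⌉ = 5 storage units.
An optimal packing achieves that bound: [74] [74] [68] [64] [34,23,18] → 5 storage units.
Excess: 7 − 5 = 2.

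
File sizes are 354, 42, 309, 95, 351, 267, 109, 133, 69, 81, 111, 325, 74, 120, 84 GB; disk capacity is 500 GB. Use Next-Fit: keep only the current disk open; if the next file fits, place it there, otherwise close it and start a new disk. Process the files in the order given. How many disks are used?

7 disks

354 GB → disk 1 (remaining 146 GB)
42 GB → disk 1 (remaining 104 GB)
309 GB → disk 2 (remaining 191 GB)
95 GB → disk 2 (remaining 96 GB)
351 GB → disk 3 (remaining 149 GB)
267 GB → disk 4 (remaining 233 GB)
109 GB → disk 4 (remaining 124 GB)
133 GB → disk 5 (remaining 367 GB)
69 GB → disk 5 (remaining 298 GB)
81 GB → disk 5 (remaining 217 GB)
111 GB → disk 5 (remaining 106 GB)
325 GB → disk 6 (remaining 175 GB)
74 GB → disk 6 (remaining 101 GB)
120 GB → disk 7 (remaining 380 GB)
84 GB → disk 7 (remaining 296 GB)
Final disks: [354,42] [309,95] [351] [267,109] [133,69,81,111] [325,74] [120,84].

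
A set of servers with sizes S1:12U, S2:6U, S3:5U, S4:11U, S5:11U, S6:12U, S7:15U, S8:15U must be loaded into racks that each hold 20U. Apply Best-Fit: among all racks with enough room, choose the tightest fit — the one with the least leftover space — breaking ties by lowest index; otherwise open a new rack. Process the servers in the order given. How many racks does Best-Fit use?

S1 (12U) → rack 1 (remaining 8U)
S2 (6U) → rack 1 (remaining 2U)
S3 (5U) → rack 2 (remaining 15U)
S4 (11U) → rack 2 (remaining 4U)
S5 (11U) → rack 3 (remaining 9U)
S6 (12U) → rack 4 (remaining 8U)
S7 (15U) → rack 5 (remaining 5U)
S8 (15U) → rack 6 (remaining 5U)

6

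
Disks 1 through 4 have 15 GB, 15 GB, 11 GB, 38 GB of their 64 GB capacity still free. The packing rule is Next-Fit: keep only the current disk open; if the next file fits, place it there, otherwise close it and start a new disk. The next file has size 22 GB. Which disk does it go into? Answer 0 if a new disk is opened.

4

Next-Fit only looks at disk 4, which has 38 GB free.
22 GB fits there.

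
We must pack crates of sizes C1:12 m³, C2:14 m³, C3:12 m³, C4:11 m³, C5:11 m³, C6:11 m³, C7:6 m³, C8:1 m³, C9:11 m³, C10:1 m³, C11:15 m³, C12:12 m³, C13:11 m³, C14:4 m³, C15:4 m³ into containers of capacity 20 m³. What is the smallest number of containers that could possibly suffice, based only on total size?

7 containers

Total size = 12 + 14 + 12 + 11 + 11 + 11 + 6 + 1 + 11 + 1 + 15 + 12 + 11 + 4 + 4 = 136 m³.
⌈136 / 20⌉ = 7.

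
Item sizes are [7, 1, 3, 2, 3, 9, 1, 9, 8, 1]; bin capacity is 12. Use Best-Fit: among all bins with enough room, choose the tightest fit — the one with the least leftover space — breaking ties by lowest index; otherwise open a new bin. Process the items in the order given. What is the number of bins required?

5

bin 1: place 7, 5 left
bin 1: place 1, 4 left
bin 1: place 3, 1 left
bin 2: place 2, 10 left
bin 2: place 3, 7 left
bin 3: place 9, 3 left
bin 1: place 1, 0 left
bin 4: place 9, 3 left
bin 5: place 8, 4 left
bin 3: place 1, 2 left
Final bins: [7,1,3,1] [2,3] [9,1] [9] [8].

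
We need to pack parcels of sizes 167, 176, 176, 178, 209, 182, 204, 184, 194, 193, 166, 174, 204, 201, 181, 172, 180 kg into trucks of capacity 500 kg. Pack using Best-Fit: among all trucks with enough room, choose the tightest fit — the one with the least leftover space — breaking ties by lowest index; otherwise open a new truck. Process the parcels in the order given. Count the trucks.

9

Put 167 kg in truck 1; 333 kg remain.
Put 176 kg in truck 1; 157 kg remain.
Put 176 kg in truck 2; 324 kg remain.
Put 178 kg in truck 2; 146 kg remain.
Put 209 kg in truck 3; 291 kg remain.
Put 182 kg in truck 3; 109 kg remain.
Put 204 kg in truck 4; 296 kg remain.
Put 184 kg in truck 4; 112 kg remain.
Put 194 kg in truck 5; 306 kg remain.
Put 193 kg in truck 5; 113 kg remain.
Put 166 kg in truck 6; 334 kg remain.
Put 174 kg in truck 6; 160 kg remain.
Put 204 kg in truck 7; 296 kg remain.
Put 201 kg in truck 7; 95 kg remain.
Put 181 kg in truck 8; 319 kg remain.
Put 172 kg in truck 8; 147 kg remain.
Put 180 kg in truck 9; 320 kg remain.
Final trucks: [167,176] [176,178] [209,182] [204,184] [194,193] [166,174] [204,201] [181,172] [180].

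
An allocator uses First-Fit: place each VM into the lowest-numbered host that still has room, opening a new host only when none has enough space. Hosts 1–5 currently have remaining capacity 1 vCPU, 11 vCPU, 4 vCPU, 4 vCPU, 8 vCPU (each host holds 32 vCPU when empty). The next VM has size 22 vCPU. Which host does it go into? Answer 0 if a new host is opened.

0

No host has ≥ 22 vCPU free, so a new host is opened.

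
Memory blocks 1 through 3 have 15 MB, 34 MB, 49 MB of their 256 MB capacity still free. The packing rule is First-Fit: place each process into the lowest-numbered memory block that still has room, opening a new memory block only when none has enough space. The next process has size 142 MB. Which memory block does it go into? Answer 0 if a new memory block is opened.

No memory block has ≥ 142 MB free, so a new memory block is opened.

0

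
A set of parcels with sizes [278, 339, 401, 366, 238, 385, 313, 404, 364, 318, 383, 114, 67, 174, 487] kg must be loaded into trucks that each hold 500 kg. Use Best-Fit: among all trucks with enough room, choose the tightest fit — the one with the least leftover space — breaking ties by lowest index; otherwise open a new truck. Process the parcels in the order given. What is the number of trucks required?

12 trucks

Put 278 kg in truck 1; 222 kg remain.
Put 339 kg in truck 2; 161 kg remain.
Put 401 kg in truck 3; 99 kg remain.
Put 366 kg in truck 4; 134 kg remain.
Put 238 kg in truck 5; 262 kg remain.
Put 385 kg in truck 6; 115 kg remain.
Put 313 kg in truck 7; 187 kg remain.
Put 404 kg in truck 8; 96 kg remain.
Put 364 kg in truck 9; 136 kg remain.
Put 318 kg in truck 10; 182 kg remain.
Put 383 kg in truck 11; 117 kg remain.
Put 114 kg in truck 6; 1 kg remain.
Put 67 kg in truck 8; 29 kg remain.
Put 174 kg in truck 10; 8 kg remain.
Put 487 kg in truck 12; 13 kg remain.
Final trucks: [278] [339] [401] [366] [238] [385,114] [313] [404,67] [364] [318,174] [383] [487].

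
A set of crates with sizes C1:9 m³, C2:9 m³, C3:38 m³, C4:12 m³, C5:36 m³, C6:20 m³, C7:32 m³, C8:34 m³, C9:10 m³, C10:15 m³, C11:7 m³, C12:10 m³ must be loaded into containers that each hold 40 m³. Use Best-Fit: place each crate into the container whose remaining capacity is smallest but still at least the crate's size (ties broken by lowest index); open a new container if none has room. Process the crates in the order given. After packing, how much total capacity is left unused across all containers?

container 1: place C1 (9 m³), 31 m³ left
container 1: place C2 (9 m³), 22 m³ left
container 2: place C3 (38 m³), 2 m³ left
container 1: place C4 (12 m³), 10 m³ left
container 3: place C5 (36 m³), 4 m³ left
container 4: place C6 (20 m³), 20 m³ left
container 5: place C7 (32 m³), 8 m³ left
container 6: place C8 (34 m³), 6 m³ left
container 1: place C9 (10 m³), 0 m³ left
container 4: place C10 (15 m³), 5 m³ left
container 5: place C11 (7 m³), 1 m³ left
container 7: place C12 (10 m³), 30 m³ left
7 containers × 40 m³ = 280 m³; used 232 m³; unused 48 m³.

48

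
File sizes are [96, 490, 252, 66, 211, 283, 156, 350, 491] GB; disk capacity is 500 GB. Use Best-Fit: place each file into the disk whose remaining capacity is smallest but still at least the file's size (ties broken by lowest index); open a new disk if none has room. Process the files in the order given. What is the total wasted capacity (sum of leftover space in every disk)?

605

Put 96 GB in disk 1; 404 GB remain.
Put 490 GB in disk 2; 10 GB remain.
Put 252 GB in disk 1; 152 GB remain.
Put 66 GB in disk 1; 86 GB remain.
Put 211 GB in disk 3; 289 GB remain.
Put 283 GB in disk 3; 6 GB remain.
Put 156 GB in disk 4; 344 GB remain.
Put 350 GB in disk 5; 150 GB remain.
Put 491 GB in disk 6; 9 GB remain.
6 disks × 500 GB = 3000 GB; used 2395 GB; unused 605 GB.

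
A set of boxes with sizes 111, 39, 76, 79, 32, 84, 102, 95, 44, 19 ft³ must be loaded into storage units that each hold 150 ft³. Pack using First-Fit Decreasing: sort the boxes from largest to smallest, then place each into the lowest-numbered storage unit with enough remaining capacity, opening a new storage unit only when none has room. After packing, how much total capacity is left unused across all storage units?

219

Sorted descending: 111, 102, 95, 84, 79, 76, 44, 39, 32, 19.
Put 111 ft³ in storage unit 1; 39 ft³ remain.
Put 102 ft³ in storage unit 2; 48 ft³ remain.
Put 95 ft³ in storage unit 3; 55 ft³ remain.
Put 84 ft³ in storage unit 4; 66 ft³ remain.
Put 79 ft³ in storage unit 5; 71 ft³ remain.
Put 76 ft³ in storage unit 6; 74 ft³ remain.
Put 44 ft³ in storage unit 2; 4 ft³ remain.
Put 39 ft³ in storage unit 1; 0 ft³ remain.
Put 32 ft³ in storage unit 3; 23 ft³ remain.
Put 19 ft³ in storage unit 3; 4 ft³ remain.
6 storage units × 150 ft³ = 900 ft³; used 681 ft³; unused 219 ft³.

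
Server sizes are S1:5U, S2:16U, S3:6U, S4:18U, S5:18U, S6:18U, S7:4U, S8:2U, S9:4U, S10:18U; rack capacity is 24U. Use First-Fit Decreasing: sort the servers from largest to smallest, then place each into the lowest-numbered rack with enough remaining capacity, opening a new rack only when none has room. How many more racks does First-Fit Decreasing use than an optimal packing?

First-Fit Decreasing: [18,6] [18,5] [18,4,2] [18,4] [16] → 5 racks.
Total size 109U; any packing needs at least ⌈109/24⌉ = 5 racks.
So 5 is already optimal.

0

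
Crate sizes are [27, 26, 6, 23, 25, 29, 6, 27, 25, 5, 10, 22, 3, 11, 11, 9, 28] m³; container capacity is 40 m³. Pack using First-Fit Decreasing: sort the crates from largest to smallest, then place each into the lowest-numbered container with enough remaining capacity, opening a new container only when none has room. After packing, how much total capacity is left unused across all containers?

Sorted descending: 29, 28, 27, 27, 26, 25, 25, 23, 22, 11, 11, 10, 9, 6, 6, 5, 3.
container 1: place 29 m³, 11 m³ left
container 2: place 28 m³, 12 m³ left
container 3: place 27 m³, 13 m³ left
container 4: place 27 m³, 13 m³ left
container 5: place 26 m³, 14 m³ left
container 6: place 25 m³, 15 m³ left
container 7: place 25 m³, 15 m³ left
container 8: place 23 m³, 17 m³ left
container 9: place 22 m³, 18 m³ left
container 1: place 11 m³, 0 m³ left
container 2: place 11 m³, 1 m³ left
container 3: place 10 m³, 3 m³ left
container 4: place 9 m³, 4 m³ left
container 5: place 6 m³, 8 m³ left
container 5: place 6 m³, 2 m³ left
container 6: place 5 m³, 10 m³ left
container 3: place 3 m³, 0 m³ left
9 containers × 40 m³ = 360 m³; used 293 m³; unused 67 m³.

67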